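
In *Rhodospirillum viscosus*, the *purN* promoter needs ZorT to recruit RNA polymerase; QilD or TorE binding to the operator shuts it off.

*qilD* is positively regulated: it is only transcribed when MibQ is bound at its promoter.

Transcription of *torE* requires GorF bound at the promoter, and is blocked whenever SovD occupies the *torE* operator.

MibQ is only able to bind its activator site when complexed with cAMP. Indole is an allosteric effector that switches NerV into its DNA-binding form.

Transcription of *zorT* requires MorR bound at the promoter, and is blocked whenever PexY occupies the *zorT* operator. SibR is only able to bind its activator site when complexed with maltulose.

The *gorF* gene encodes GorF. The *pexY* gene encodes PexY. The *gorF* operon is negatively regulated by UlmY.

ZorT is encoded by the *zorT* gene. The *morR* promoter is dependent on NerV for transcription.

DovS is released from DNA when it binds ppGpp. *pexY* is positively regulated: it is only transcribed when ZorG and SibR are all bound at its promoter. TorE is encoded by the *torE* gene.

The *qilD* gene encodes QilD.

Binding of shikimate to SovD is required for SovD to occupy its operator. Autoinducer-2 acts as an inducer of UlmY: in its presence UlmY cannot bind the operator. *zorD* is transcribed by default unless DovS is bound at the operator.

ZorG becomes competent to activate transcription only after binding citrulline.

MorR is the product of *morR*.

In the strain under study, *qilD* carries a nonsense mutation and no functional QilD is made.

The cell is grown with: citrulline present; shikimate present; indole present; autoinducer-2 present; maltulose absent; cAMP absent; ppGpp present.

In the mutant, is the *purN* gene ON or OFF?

ON

QilD is non-functional in this strain, so it has no effect.
Shikimate is present, so SovD is active.
Autoinducer-2 is present, so UlmY is inactive.
With no repressor bound, *gorF* is transcribed.
So GorF is produced and active.
With repressor SovD bound, *torE* is not transcribed.
So TorE is not produced.
Indole is present, so NerV is active.
No repressor is bound and NerV is active, so *morR* is transcribed.
So MorR is produced and active.
Citrulline is present, so ZorG is active.
Maltulose is absent, so SibR is inactive.
Required activator SibR is absent, so *pexY* is not transcribed.
So PexY is not produced.
No repressor is bound and MorR is active, so *zorT* is transcribed.
So ZorT is produced and active.
No repressor is bound and ZorT is active, so *purN* is transcribed.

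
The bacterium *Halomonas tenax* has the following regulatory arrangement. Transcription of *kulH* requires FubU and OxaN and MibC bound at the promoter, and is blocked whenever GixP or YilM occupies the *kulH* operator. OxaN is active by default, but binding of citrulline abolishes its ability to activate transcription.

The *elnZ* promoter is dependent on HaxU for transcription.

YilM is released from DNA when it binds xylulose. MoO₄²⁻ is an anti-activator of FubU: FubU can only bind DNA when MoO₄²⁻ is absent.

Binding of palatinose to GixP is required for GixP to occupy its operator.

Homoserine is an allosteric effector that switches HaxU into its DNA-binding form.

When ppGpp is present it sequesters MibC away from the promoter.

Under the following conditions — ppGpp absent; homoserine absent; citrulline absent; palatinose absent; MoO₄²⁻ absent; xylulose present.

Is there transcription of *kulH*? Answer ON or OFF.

Palatinose is absent, so GixP is inactive.
MoO₄²⁻ is absent, so FubU is active.
Citrulline is absent, so OxaN is active.
ppGpp is absent, so MibC is active.
Xylulose is present, so YilM is inactive.
No repressor is bound and FubU and OxaN and MibC are active, so *kulH* is transcribed.

ON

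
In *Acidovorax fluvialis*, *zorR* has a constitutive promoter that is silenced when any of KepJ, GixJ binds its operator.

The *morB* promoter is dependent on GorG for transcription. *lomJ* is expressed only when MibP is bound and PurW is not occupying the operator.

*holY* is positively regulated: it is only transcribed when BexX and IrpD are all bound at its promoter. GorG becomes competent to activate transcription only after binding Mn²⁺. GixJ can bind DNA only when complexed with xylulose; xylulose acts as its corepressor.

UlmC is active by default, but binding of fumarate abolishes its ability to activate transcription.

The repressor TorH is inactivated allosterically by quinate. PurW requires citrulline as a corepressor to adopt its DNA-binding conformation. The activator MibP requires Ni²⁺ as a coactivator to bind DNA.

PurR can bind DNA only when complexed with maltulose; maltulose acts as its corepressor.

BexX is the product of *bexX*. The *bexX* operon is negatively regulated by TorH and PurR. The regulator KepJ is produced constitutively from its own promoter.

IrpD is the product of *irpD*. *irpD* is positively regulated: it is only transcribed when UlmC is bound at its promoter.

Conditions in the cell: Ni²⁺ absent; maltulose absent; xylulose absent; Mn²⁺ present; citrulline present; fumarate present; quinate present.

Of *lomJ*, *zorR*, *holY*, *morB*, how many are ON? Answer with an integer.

Ni²⁺ is absent, so MibP is inactive.
Citrulline is present, so PurW is active.
With repressor PurW bound, *lomJ* is not transcribed.
→ *lomJ* is OFF.
KepJ is produced constitutively and is active.
Xylulose is absent, so GixJ is inactive.
With repressor KepJ bound, *zorR* is not transcribed.
→ *zorR* is OFF.
Quinate is present, so TorH is inactive.
Maltulose is absent, so PurR is inactive.
With no repressor bound, *bexX* is transcribed.
So BexX is produced and active.
Fumarate is present, so UlmC is inactive.
Required activator UlmC is absent, so *irpD* is not transcribed.
So IrpD is not produced.
Required activator IrpD is absent, so *holY* is not transcribed.
→ *holY* is OFF.
Mn²⁺ is present, so GorG is active.
No repressor is bound and GorG is active, so *morB* is transcribed.
→ *morB* is ON.
1 of the 4 genes is transcribed.

1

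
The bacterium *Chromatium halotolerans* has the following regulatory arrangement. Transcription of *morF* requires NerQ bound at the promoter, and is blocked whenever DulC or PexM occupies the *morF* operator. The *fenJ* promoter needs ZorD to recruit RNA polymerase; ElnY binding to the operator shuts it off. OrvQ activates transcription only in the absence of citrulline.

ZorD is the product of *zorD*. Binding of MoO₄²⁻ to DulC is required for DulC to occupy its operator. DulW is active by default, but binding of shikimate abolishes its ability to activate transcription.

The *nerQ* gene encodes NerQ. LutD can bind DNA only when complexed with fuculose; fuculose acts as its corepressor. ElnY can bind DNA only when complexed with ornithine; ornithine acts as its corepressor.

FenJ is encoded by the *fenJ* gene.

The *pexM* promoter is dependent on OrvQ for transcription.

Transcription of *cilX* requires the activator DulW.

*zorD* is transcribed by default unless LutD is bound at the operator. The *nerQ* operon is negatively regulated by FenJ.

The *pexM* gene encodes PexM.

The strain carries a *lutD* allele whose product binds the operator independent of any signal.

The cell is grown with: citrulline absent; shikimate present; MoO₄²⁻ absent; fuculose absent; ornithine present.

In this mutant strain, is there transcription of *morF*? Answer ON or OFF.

Ornithine is present, so ElnY is active.
LutD is constitutively active in this strain.
With repressor LutD bound, *zorD* is not transcribed.
So ZorD is not produced.
With repressor ElnY bound, *fenJ* is not transcribed.
So FenJ is not produced.
With no repressor bound, *nerQ* is transcribed.
So NerQ is produced and active.
MoO₄²⁻ is absent, so DulC is inactive.
Citrulline is absent, so OrvQ is active.
No repressor is bound and OrvQ is active, so *pexM* is transcribed.
So PexM is produced and active.
With repressor PexM bound, *morF* is not transcribed.

OFF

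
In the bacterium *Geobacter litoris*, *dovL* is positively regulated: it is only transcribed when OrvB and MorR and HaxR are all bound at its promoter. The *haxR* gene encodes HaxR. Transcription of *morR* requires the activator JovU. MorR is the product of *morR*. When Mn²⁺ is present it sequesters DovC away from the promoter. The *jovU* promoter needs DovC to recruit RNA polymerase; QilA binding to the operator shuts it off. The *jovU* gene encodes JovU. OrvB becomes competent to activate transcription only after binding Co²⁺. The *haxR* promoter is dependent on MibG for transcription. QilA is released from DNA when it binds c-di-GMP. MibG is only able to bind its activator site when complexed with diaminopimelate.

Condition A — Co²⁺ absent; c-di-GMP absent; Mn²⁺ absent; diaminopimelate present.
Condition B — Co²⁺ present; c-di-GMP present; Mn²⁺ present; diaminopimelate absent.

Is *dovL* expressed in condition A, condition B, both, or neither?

neither

Condition A:
Co²⁺ is absent, so OrvB is inactive.
c-di-GMP is absent, so QilA is active.
Mn²⁺ is absent, so DovC is active.
With repressor QilA bound, *jovU* is not transcribed.
So JovU is not produced.
Required activator JovU is absent, so *morR* is not transcribed.
So MorR is not produced.
Diaminopimelate is present, so MibG is active.
No repressor is bound and MibG is active, so *haxR* is transcribed.
So HaxR is produced and active.
Required activator OrvB is absent, so *dovL* is not transcribed.
→ *dovL* is OFF in A.
Condition B:
Co²⁺ is present, so OrvB is active.
c-di-GMP is present, so QilA is inactive.
Mn²⁺ is present, so DovC is inactive.
Required activator DovC is absent, so *jovU* is not transcribed.
So JovU is not produced.
Required activator JovU is absent, so *morR* is not transcribed.
So MorR is not produced.
Diaminopimelate is absent, so MibG is inactive.
Required activator MibG is absent, so *haxR* is not transcribed.
So HaxR is not produced.
Required activator MorR is absent, so *dovL* is not transcribed.
→ *dovL* is OFF in B.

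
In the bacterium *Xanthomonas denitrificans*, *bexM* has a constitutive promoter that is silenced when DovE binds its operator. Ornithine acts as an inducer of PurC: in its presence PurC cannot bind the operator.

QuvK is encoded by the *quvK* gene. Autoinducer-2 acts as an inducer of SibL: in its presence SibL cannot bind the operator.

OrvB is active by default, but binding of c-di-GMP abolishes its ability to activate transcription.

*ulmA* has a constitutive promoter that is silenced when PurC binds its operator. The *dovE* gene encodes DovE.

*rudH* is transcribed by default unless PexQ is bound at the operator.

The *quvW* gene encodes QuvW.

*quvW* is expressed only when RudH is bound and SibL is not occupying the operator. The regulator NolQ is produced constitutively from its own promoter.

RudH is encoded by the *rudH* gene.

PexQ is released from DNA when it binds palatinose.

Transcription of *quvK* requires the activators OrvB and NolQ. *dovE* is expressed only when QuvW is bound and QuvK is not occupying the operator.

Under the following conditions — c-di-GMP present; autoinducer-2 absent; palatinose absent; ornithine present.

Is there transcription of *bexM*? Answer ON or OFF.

ON

Palatinose is absent, so PexQ is active.
With repressor PexQ bound, *rudH* is not transcribed.
So RudH is not produced.
Autoinducer-2 is absent, so SibL is active.
With repressor SibL bound, *quvW* is not transcribed.
So QuvW is not produced.
c-di-GMP is present, so OrvB is inactive.
NolQ is produced constitutively and is active.
Required activator OrvB is absent, so *quvK* is not transcribed.
So QuvK is not produced.
Required activator QuvW is absent, so *dovE* is not transcribed.
So DovE is not produced.
With no repressor bound, *bexM* is transcribed.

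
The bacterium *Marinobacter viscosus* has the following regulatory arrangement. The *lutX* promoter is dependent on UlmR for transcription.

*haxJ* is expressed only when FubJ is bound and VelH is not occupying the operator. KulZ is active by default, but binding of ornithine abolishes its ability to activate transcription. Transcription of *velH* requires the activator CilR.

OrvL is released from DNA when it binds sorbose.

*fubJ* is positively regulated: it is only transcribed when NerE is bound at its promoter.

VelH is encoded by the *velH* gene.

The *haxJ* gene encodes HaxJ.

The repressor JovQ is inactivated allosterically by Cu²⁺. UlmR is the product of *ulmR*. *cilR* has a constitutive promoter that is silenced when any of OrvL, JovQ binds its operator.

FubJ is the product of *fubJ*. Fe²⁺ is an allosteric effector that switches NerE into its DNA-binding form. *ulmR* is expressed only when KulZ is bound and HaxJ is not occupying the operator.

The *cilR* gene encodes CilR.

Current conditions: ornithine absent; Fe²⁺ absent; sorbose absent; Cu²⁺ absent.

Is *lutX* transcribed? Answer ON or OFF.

Sorbose is absent, so OrvL is active.
Cu²⁺ is absent, so JovQ is active.
With repressor OrvL bound, *cilR* is not transcribed.
So CilR is not produced.
Required activator CilR is absent, so *velH* is not transcribed.
So VelH is not produced.
Fe²⁺ is absent, so NerE is inactive.
Required activator NerE is absent, so *fubJ* is not transcribed.
So FubJ is not produced.
Required activator FubJ is absent, so *haxJ* is not transcribed.
So HaxJ is not produced.
Ornithine is absent, so KulZ is active.
No repressor is bound and KulZ is active, so *ulmR* is transcribed.
So UlmR is produced and active.
No repressor is bound and UlmR is active, so *lutX* is transcribed.

ON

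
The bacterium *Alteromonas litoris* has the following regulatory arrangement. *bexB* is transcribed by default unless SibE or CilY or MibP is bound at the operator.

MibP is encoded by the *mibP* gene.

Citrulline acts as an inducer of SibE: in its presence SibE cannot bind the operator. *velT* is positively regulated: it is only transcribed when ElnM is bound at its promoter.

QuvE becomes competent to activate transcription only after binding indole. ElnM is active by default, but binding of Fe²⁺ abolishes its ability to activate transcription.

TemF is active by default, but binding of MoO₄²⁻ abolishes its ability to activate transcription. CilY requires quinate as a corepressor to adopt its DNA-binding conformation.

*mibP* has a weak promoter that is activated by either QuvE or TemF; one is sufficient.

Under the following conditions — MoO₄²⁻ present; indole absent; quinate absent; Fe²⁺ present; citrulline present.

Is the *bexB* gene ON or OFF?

Citrulline is present, so SibE is inactive.
Quinate is absent, so CilY is inactive.
Indole is absent, so QuvE is inactive.
MoO₄²⁻ is present, so TemF is inactive.
No activator is available at the *mibP* promoter, so *mibP* is not transcribed.
So MibP is not produced.
With no repressor bound, *bexB* is transcribed.

ON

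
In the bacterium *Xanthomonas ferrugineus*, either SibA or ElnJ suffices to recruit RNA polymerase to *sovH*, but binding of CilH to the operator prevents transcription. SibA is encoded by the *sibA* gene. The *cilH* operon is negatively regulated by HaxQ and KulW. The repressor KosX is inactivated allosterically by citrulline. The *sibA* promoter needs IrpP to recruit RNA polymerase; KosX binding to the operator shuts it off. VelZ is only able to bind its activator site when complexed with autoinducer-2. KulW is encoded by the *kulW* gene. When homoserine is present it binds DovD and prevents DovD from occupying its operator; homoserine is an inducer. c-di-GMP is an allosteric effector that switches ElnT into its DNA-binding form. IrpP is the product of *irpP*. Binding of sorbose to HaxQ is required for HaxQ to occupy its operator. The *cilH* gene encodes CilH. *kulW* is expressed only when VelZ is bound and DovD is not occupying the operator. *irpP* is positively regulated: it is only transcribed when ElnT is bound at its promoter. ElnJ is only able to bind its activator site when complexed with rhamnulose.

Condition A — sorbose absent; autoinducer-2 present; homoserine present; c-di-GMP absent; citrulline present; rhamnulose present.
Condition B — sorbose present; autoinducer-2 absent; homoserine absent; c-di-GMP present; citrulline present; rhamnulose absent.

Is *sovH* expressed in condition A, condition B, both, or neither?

Condition A:
Sorbose is absent, so HaxQ is inactive.
Autoinducer-2 is present, so VelZ is active.
Homoserine is present, so DovD is inactive.
No repressor is bound and VelZ is active, so *kulW* is transcribed.
So KulW is produced and active.
With repressor KulW bound, *cilH* is not transcribed.
So CilH is not produced.
c-di-GMP is absent, so ElnT is inactive.
Required activator ElnT is absent, so *irpP* is not transcribed.
So IrpP is not produced.
Citrulline is present, so KosX is inactive.
Required activator IrpP is absent, so *sibA* is not transcribed.
So SibA is not produced.
Rhamnulose is present, so ElnJ is active.
Activator ElnJ is present, so *sovH* is transcribed.
→ *sovH* is ON in A.
Condition B:
Sorbose is present, so HaxQ is active.
Autoinducer-2 is absent, so VelZ is inactive.
Homoserine is absent, so DovD is active.
With repressor DovD bound, *kulW* is not transcribed.
So KulW is not produced.
With repressor HaxQ bound, *cilH* is not transcribed.
So CilH is not produced.
c-di-GMP is present, so ElnT is active.
No repressor is bound and ElnT is active, so *irpP* is transcribed.
So IrpP is produced and active.
Citrulline is present, so KosX is inactive.
No repressor is bound and IrpP is active, so *sibA* is transcribed.
So SibA is produced and active.
Rhamnulose is absent, so ElnJ is inactive.
Activator SibA is present, so *sovH* is transcribed.
→ *sovH* is ON in B.

both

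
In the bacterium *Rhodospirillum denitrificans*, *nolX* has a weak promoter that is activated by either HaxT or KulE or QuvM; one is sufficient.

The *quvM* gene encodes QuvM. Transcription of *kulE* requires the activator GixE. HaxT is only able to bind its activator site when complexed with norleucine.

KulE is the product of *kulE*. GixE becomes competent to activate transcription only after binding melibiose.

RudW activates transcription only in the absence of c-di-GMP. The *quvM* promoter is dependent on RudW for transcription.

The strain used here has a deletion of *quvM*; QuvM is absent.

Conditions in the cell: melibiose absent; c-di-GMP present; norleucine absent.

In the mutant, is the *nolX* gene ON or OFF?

OFF

Norleucine is absent, so HaxT is inactive.
Melibiose is absent, so GixE is inactive.
Required activator GixE is absent, so *kulE* is not transcribed.
So KulE is not produced.
QuvM is non-functional in this strain, so it has no effect.
No activator is available at the *nolX* promoter, so *nolX* is not transcribed.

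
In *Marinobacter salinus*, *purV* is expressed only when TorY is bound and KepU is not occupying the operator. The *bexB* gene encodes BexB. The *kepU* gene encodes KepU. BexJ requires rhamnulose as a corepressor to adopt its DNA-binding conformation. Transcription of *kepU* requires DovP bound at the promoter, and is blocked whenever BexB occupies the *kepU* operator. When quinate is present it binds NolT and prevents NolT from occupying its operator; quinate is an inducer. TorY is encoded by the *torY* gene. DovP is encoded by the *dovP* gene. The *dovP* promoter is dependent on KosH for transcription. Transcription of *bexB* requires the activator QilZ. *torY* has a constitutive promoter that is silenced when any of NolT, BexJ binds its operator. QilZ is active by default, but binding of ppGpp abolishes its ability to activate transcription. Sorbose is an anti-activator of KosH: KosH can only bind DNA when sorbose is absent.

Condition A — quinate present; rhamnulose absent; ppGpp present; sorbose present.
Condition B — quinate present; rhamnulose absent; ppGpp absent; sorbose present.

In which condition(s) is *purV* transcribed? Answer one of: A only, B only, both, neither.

Condition A:
Quinate is present, so NolT is inactive.
Rhamnulose is absent, so BexJ is inactive.
With no repressor bound, *torY* is transcribed.
So TorY is produced and active.
ppGpp is present, so QilZ is inactive.
Required activator QilZ is absent, so *bexB* is not transcribed.
So BexB is not produced.
Sorbose is present, so KosH is inactive.
Required activator KosH is absent, so *dovP* is not transcribed.
So DovP is not produced.
Required activator DovP is absent, so *kepU* is not transcribed.
So KepU is not produced.
No repressor is bound and TorY is active, so *purV* is transcribed.
→ *purV* is ON in A.
Condition B:
Quinate is present, so NolT is inactive.
Rhamnulose is absent, so BexJ is inactive.
With no repressor bound, *torY* is transcribed.
So TorY is produced and active.
ppGpp is absent, so QilZ is active.
No repressor is bound and QilZ is active, so *bexB* is transcribed.
So BexB is produced and active.
Sorbose is present, so KosH is inactive.
Required activator KosH is absent, so *dovP* is not transcribed.
So DovP is not produced.
With repressor BexB bound, *kepU* is not transcribed.
So KepU is not produced.
No repressor is bound and TorY is active, so *purV* is transcribed.
→ *purV* is ON in B.

both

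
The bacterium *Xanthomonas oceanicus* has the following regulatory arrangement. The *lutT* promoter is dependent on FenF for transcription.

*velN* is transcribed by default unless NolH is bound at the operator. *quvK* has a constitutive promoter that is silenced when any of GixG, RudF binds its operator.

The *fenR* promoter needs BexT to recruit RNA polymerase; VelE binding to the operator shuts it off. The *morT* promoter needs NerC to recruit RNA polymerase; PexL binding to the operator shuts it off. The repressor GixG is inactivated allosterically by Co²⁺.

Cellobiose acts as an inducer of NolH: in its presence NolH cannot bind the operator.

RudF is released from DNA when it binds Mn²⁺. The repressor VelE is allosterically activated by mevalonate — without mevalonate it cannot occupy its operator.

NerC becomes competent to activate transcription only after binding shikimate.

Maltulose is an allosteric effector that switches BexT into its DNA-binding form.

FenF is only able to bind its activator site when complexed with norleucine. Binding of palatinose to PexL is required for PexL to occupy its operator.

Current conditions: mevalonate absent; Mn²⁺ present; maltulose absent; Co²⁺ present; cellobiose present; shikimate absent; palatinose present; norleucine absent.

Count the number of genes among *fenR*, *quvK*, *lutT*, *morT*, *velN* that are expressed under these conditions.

Mevalonate is absent, so VelE is inactive.
Maltulose is absent, so BexT is inactive.
Required activator BexT is absent, so *fenR* is not transcribed.
→ *fenR* is OFF.
Co²⁺ is present, so GixG is inactive.
Mn²⁺ is present, so RudF is inactive.
With no repressor bound, *quvK* is transcribed.
→ *quvK* is ON.
Norleucine is absent, so FenF is inactive.
Required activator FenF is absent, so *lutT* is not transcribed.
→ *lutT* is OFF.
Shikimate is absent, so NerC is inactive.
Palatinose is present, so PexL is active.
With repressor PexL bound, *morT* is not transcribed.
→ *morT* is OFF.
Cellobiose is present, so NolH is inactive.
With no repressor bound, *velN* is transcribed.
→ *velN* is ON.
2 of the 5 genes are transcribed.

2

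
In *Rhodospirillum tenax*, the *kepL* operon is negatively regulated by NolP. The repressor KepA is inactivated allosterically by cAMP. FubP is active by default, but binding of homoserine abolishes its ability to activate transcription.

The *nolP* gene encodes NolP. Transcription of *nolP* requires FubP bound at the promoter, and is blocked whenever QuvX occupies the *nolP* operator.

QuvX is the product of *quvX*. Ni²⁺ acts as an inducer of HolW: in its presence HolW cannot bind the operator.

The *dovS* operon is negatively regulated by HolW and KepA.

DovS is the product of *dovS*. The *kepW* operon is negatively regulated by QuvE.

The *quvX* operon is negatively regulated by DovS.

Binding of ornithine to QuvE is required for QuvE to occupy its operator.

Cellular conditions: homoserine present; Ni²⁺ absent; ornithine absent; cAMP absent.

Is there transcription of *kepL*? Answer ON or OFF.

ON

Ni²⁺ is absent, so HolW is active.
cAMP is absent, so KepA is active.
With repressor HolW bound, *dovS* is not transcribed.
So DovS is not produced.
With no repressor bound, *quvX* is transcribed.
So QuvX is produced and active.
Homoserine is present, so FubP is inactive.
With repressor QuvX bound, *nolP* is not transcribed.
So NolP is not produced.
With no repressor bound, *kepL* is transcribed.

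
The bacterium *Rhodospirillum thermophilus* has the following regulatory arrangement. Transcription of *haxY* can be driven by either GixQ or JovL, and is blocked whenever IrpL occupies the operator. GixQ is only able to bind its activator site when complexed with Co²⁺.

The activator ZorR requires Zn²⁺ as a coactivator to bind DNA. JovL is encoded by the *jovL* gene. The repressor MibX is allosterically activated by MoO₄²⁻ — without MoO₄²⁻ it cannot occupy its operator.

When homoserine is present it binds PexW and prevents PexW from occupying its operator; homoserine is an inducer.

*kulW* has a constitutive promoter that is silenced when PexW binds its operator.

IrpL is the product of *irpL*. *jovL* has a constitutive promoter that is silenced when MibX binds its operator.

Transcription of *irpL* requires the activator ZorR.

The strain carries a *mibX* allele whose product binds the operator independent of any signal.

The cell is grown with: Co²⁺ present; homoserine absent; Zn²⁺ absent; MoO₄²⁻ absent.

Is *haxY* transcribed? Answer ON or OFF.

ON

Co²⁺ is present, so GixQ is active.
Zn²⁺ is absent, so ZorR is inactive.
Required activator ZorR is absent, so *irpL* is not transcribed.
So IrpL is not produced.
MibX is constitutively active in this strain.
With repressor MibX bound, *jovL* is not transcribed.
So JovL is not produced.
Activator GixQ is present, so *haxY* is transcribed.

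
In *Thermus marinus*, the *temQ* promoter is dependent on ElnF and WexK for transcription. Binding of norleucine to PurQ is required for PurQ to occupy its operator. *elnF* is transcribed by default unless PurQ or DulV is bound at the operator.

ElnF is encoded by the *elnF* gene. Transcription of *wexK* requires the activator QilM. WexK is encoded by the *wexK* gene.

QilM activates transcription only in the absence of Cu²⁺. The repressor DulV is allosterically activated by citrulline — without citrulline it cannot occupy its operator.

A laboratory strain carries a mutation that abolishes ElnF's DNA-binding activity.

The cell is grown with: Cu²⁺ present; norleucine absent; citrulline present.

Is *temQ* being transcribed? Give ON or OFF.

ElnF is non-functional in this strain, so it has no effect.
Cu²⁺ is present, so QilM is inactive.
Required activator QilM is absent, so *wexK* is not transcribed.
So WexK is not produced.
Required activator ElnF is absent, so *temQ* is not transcribed.

OFF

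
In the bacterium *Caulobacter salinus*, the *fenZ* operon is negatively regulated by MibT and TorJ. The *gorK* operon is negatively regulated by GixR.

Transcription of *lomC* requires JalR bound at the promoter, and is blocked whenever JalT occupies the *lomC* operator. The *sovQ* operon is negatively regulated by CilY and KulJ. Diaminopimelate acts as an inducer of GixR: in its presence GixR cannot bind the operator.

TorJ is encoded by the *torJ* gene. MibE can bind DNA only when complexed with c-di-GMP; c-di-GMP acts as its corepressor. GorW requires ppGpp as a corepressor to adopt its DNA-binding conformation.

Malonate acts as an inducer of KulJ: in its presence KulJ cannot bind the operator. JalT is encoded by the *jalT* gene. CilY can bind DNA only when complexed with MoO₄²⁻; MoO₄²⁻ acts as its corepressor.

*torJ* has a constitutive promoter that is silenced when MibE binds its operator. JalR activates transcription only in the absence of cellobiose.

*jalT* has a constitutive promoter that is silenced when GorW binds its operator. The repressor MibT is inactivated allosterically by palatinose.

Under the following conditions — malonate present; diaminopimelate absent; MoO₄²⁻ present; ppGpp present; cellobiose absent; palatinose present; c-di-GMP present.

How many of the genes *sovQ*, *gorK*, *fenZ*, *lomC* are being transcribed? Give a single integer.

2

MoO₄²⁻ is present, so CilY is active.
Malonate is present, so KulJ is inactive.
With repressor CilY bound, *sovQ* is not transcribed.
→ *sovQ* is OFF.
Diaminopimelate is absent, so GixR is active.
With repressor GixR bound, *gorK* is not transcribed.
→ *gorK* is OFF.
Palatinose is present, so MibT is inactive.
c-di-GMP is present, so MibE is active.
With repressor MibE bound, *torJ* is not transcribed.
So TorJ is not produced.
With no repressor bound, *fenZ* is transcribed.
→ *fenZ* is ON.
Cellobiose is absent, so JalR is active.
ppGpp is present, so GorW is active.
With repressor GorW bound, *jalT* is not transcribed.
So JalT is not produced.
No repressor is bound and JalR is active, so *lomC* is transcribed.
→ *lomC* is ON.
2 of the 4 genes are transcribed.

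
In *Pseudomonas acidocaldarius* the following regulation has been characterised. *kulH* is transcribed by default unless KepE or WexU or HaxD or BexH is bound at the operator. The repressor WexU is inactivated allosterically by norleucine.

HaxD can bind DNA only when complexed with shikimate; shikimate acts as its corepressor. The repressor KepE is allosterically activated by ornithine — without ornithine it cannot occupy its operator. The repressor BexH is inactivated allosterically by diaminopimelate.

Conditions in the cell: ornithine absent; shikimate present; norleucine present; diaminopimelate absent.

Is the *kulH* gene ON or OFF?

OFF

Ornithine is absent, so KepE is inactive.
Norleucine is present, so WexU is inactive.
Shikimate is present, so HaxD is active.
Diaminopimelate is absent, so BexH is active.
With repressor HaxD bound, *kulH* is not transcribed.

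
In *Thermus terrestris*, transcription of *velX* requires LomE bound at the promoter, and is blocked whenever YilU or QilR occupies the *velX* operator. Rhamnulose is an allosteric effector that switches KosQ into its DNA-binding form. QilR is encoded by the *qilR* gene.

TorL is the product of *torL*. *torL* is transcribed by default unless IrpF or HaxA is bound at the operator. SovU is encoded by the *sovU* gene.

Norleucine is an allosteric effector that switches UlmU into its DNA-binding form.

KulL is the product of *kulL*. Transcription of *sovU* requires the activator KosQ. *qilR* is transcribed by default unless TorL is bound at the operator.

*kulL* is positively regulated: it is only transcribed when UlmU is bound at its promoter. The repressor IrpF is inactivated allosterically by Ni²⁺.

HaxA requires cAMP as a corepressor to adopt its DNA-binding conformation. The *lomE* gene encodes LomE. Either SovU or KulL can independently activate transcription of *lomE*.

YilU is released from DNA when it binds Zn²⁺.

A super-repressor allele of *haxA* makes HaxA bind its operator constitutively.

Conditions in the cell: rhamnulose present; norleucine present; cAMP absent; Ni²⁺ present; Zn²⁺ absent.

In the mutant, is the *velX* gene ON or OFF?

Rhamnulose is present, so KosQ is active.
No repressor is bound and KosQ is active, so *sovU* is transcribed.
So SovU is produced and active.
Norleucine is present, so UlmU is active.
No repressor is bound and UlmU is active, so *kulL* is transcribed.
So KulL is produced and active.
Activator SovU is present, so *lomE* is transcribed.
So LomE is produced and active.
Zn²⁺ is absent, so YilU is active.
Ni²⁺ is present, so IrpF is inactive.
HaxA is constitutively active in this strain.
With repressor HaxA bound, *torL* is not transcribed.
So TorL is not produced.
With no repressor bound, *qilR* is transcribed.
So QilR is produced and active.
With repressor YilU bound, *velX* is not transcribed.

OFF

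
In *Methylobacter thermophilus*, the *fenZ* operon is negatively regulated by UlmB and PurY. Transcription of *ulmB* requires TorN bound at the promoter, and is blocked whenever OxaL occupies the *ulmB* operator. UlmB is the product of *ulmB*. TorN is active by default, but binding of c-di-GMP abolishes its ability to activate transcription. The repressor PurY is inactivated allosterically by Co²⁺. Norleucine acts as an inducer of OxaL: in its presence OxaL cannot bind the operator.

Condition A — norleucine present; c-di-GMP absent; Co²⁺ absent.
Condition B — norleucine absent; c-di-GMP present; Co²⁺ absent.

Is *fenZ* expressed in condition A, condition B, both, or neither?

neither

Condition A:
Norleucine is present, so OxaL is inactive.
c-di-GMP is absent, so TorN is active.
No repressor is bound and TorN is active, so *ulmB* is transcribed.
So UlmB is produced and active.
Co²⁺ is absent, so PurY is active.
With repressor UlmB bound, *fenZ* is not transcribed.
→ *fenZ* is OFF in A.
Condition B:
Norleucine is absent, so OxaL is active.
c-di-GMP is present, so TorN is inactive.
With repressor OxaL bound, *ulmB* is not transcribed.
So UlmB is not produced.
Co²⁺ is absent, so PurY is active.
With repressor PurY bound, *fenZ* is not transcribed.
→ *fenZ* is OFF in B.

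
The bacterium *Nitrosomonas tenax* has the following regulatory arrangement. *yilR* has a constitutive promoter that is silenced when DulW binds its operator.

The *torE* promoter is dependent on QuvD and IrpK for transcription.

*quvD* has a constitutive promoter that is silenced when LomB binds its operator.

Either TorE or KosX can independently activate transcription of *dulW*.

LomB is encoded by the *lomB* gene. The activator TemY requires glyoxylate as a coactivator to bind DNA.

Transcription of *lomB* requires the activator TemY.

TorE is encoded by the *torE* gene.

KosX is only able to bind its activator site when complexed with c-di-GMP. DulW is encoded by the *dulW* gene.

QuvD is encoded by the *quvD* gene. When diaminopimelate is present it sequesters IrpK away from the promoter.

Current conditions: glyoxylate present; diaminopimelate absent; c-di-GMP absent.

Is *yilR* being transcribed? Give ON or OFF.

Glyoxylate is present, so TemY is active.
No repressor is bound and TemY is active, so *lomB* is transcribed.
So LomB is produced and active.
With repressor LomB bound, *quvD* is not transcribed.
So QuvD is not produced.
Diaminopimelate is absent, so IrpK is active.
Required activator QuvD is absent, so *torE* is not transcribed.
So TorE is not produced.
c-di-GMP is absent, so KosX is inactive.
No activator is available at the *dulW* promoter, so *dulW* is not transcribed.
So DulW is not produced.
With no repressor bound, *yilR* is transcribed.

ON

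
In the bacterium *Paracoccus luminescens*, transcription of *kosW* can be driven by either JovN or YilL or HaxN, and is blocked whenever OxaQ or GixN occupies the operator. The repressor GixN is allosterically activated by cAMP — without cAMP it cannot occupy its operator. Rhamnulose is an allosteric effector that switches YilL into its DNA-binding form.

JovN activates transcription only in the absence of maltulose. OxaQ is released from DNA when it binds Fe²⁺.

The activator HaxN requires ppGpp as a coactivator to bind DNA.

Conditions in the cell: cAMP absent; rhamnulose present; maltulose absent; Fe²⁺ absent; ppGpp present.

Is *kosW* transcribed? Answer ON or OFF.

Maltulose is absent, so JovN is active.
Fe²⁺ is absent, so OxaQ is active.
Rhamnulose is present, so YilL is active.
cAMP is absent, so GixN is inactive.
ppGpp is present, so HaxN is active.
With repressor OxaQ bound, *kosW* is not transcribed.

OFF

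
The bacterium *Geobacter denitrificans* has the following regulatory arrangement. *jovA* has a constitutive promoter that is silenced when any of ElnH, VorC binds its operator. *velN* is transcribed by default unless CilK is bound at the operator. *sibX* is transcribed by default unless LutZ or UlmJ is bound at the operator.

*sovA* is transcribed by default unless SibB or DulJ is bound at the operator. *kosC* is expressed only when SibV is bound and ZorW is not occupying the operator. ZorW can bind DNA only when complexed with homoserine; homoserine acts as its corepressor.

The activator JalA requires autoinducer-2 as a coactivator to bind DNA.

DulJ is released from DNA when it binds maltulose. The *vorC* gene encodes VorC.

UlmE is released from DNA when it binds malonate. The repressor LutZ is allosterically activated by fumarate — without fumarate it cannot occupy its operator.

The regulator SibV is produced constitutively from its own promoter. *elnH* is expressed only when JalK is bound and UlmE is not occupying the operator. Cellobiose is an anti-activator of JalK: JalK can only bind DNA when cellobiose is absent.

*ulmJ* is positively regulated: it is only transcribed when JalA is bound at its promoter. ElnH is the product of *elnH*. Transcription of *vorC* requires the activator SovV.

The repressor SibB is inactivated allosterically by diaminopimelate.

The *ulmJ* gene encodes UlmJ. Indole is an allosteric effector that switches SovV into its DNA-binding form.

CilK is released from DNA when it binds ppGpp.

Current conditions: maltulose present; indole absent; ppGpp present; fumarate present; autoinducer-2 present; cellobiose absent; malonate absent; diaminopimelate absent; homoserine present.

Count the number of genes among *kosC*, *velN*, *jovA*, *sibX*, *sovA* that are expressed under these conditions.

2

Homoserine is present, so ZorW is active.
SibV is produced constitutively and is active.
With repressor ZorW bound, *kosC* is not transcribed.
→ *kosC* is OFF.
ppGpp is present, so CilK is inactive.
With no repressor bound, *velN* is transcribed.
→ *velN* is ON.
Cellobiose is absent, so JalK is active.
Malonate is absent, so UlmE is active.
With repressor UlmE bound, *elnH* is not transcribed.
So ElnH is not produced.
Indole is absent, so SovV is inactive.
Required activator SovV is absent, so *vorC* is not transcribed.
So VorC is not produced.
With no repressor bound, *jovA* is transcribed.
→ *jovA* is ON.
Fumarate is present, so LutZ is active.
Autoinducer-2 is present, so JalA is active.
No repressor is bound and JalA is active, so *ulmJ* is transcribed.
So UlmJ is produced and active.
With repressor LutZ bound, *sibX* is not transcribed.
→ *sibX* is OFF.
Diaminopimelate is absent, so SibB is active.
Maltulose is present, so DulJ is inactive.
With repressor SibB bound, *sovA* is not transcribed.
→ *sovA* is OFF.
2 of the 5 genes are transcribed.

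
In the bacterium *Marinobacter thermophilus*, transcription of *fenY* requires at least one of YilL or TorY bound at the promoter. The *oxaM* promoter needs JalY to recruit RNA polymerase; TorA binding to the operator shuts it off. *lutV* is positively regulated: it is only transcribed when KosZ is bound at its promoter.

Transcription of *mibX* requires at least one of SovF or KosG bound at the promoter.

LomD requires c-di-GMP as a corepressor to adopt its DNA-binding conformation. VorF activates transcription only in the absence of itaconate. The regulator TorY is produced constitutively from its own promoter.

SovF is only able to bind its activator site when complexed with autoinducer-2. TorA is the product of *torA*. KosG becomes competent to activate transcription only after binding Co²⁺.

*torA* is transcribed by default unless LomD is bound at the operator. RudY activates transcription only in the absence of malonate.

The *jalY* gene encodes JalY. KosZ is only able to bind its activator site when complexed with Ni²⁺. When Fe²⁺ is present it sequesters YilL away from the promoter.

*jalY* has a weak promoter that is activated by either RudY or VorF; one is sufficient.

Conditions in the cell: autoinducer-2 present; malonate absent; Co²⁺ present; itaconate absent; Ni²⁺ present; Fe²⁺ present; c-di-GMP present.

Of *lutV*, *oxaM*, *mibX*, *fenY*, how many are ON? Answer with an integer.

Ni²⁺ is present, so KosZ is active.
No repressor is bound and KosZ is active, so *lutV* is transcribed.
→ *lutV* is ON.
Malonate is absent, so RudY is active.
Itaconate is absent, so VorF is active.
Activator RudY is present, so *jalY* is transcribed.
So JalY is produced and active.
c-di-GMP is present, so LomD is active.
With repressor LomD bound, *torA* is not transcribed.
So TorA is not produced.
No repressor is bound and JalY is active, so *oxaM* is transcribed.
→ *oxaM* is ON.
Autoinducer-2 is present, so SovF is active.
Co²⁺ is present, so KosG is active.
Activator SovF is present, so *mibX* is transcribed.
→ *mibX* is ON.
Fe²⁺ is present, so YilL is inactive.
TorY is produced constitutively and is active.
Activator TorY is present, so *fenY* is transcribed.
→ *fenY* is ON.
4 of the 4 genes are transcribed.

4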